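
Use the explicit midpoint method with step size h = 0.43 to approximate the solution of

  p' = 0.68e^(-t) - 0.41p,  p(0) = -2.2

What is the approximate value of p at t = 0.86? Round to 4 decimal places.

-1.2366

Midpoint: k1 = f(t_n, p_n); k2 = f(t_n + h/2, p_n + (h/2)·k1); p_{n+1} = p_n + h·k2.
t=0.000000, p=-2.200000:
  k1 = f(0.000000, -2.200000) = 1.582000
  k2 = f(0.215000, -1.859870) = 1.310995
  p ← -2.200000 + 0.43·1.310995 = -1.636272
t=0.430000, p=-1.636272:
  k1 = f(0.430000, -1.636272) = 1.113218
  k2 = f(0.645000, -1.396930) = 0.929512
  p ← -1.636272 + 0.43·0.929512 = -1.236582
p(0.86) ≈ -1.2366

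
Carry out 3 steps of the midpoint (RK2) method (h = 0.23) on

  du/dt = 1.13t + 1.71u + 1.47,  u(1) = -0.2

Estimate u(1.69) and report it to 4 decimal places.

3.0663

Midpoint: k1 = f(t_n, u_n); k2 = f(t_n + h/2, u_n + (h/2)·k1); u_{n+1} = u_n + h·k2.
t=1.000000, u=-0.200000:
  k1 = f(1.000000, -0.200000) = 2.258000
  k2 = f(1.115000, 0.059670) = 2.831986
  u ← -0.200000 + 0.23·2.831986 = 0.451357
t=1.230000, u=0.451357:
  k1 = f(1.230000, 0.451357) = 3.631720
  k2 = f(1.345000, 0.869005) = 4.475848
  u ← 0.451357 + 0.23·4.475848 = 1.480802
t=1.460000, u=1.480802:
  k1 = f(1.460000, 1.480802) = 5.651971
  k2 = f(1.575000, 2.130778) = 6.893381
  u ← 1.480802 + 0.23·6.893381 = 3.066279
u(1.69) ≈ 3.0663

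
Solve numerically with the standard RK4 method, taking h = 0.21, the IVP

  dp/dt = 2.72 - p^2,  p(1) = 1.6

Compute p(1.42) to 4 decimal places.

RK4: k1 = f(t_n, p_n); k2 = f(t_n + h/2, p_n + (h/2)·k1); k3 = f(t_n + h/2, p_n + (h/2)·k2); k4 = f(t_n + h, p_n + h·k3); p_{n+1} = p_n + (h/6)·(k1 + 2k2 + 2k3 + k4).
t=1.000000, p=1.600000:
  k1 = f(1.000000, 1.600000) = 0.160000
  k2 = f(1.105000, 1.616800) = 0.105958
  k3 = f(1.105000, 1.611126) = 0.124274
  k4 = f(1.210000, 1.626098) = 0.075807
  p ← 1.600000 + (0.21/6)·(k1 + 2k2 + 2k3 + k4) = 1.624369
t=1.210000, p=1.624369:
  k1 = f(1.210000, 1.624369) = 0.081424
  k2 = f(1.315000, 1.632919) = 0.053576
  k3 = f(1.315000, 1.629995) = 0.063117
  k4 = f(1.420000, 1.637624) = 0.038188
  p ← 1.624369 + (0.21/6)·(k1 + 2k2 + 2k3 + k4) = 1.636724
p(1.42) ≈ 1.6367

1.6367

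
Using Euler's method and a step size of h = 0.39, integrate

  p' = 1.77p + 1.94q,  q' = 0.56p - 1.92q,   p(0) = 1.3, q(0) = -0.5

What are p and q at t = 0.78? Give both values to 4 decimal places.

Euler on (p,q): p_{n+1} = p_n + h·p', q_{n+1} = q_n + h·q'.
0.000000: (1.300000, -0.500000); f=(1.331000, 1.688000) → (1.819090, 0.158320)
0.390000: (1.819090, 0.158320); f=(3.526930, 0.714716) → (3.194593, 0.437059)
(p(0.78), q(0.78)) ≈ (3.1946, 0.4371)

3.1946, 0.4371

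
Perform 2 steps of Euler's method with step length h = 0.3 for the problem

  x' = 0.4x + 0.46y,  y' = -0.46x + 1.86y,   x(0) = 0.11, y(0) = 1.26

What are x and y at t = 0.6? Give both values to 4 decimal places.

Euler on (x,y): x_{n+1} = x_n + h·x', y_{n+1} = y_n + h·y'.
0.000000: (0.110000, 1.260000); f=(0.623600, 2.293000) → (0.297080, 1.947900)
0.300000: (0.297080, 1.947900); f=(1.014866, 3.486437) → (0.601540, 2.993831)
(x(0.6), y(0.6)) ≈ (0.6015, 2.9938)

0.6015, 2.9938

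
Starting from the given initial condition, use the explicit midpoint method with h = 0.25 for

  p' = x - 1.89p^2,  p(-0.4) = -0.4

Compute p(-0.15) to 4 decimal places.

-0.5812

Midpoint: k1 = f(x_n, p_n); k2 = f(x_n + h/2, p_n + (h/2)·k1); p_{n+1} = p_n + h·k2.
x=-0.400000, p=-0.400000:
  k1 = f(-0.400000, -0.400000) = -0.702400
  k2 = f(-0.275000, -0.487800) = -0.724723
  p ← -0.400000 + 0.25·(-0.724723) = -0.581181
p(-0.15) ≈ -0.5812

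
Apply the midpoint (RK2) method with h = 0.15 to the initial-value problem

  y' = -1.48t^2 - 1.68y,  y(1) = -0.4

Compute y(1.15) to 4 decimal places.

-0.5405

Midpoint: k1 = f(t_n, y_n); k2 = f(t_n + h/2, y_n + (h/2)·k1); y_{n+1} = y_n + h·k2.
t=1.000000, y=-0.400000:
  k1 = f(1.000000, -0.400000) = -0.808000
  k2 = f(1.075000, -0.460600) = -0.936517
  y ← -0.400000 + 0.15·(-0.936517) = -0.540478
y(1.15) ≈ -0.5405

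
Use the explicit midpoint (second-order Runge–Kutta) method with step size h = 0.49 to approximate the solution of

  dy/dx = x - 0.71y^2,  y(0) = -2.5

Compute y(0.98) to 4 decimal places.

-83.8872

Midpoint: k1 = f(x_n, y_n); k2 = f(x_n + h/2, y_n + (h/2)·k1); y_{n+1} = y_n + h·k2.
x=0.000000, y=-2.500000:
  k1 = f(0.000000, -2.500000) = -4.437500
  k2 = f(0.245000, -3.587187) = -8.891219
  y ← -2.500000 + 0.49·(-8.891219) = -6.856697
x=0.490000, y=-6.856697:
  k1 = f(0.490000, -6.856697) = -32.890152
  k2 = f(0.735000, -14.914785) = -157.205066
  y ← -6.856697 + 0.49·(-157.205066) = -83.887180
y(0.98) ≈ -83.8872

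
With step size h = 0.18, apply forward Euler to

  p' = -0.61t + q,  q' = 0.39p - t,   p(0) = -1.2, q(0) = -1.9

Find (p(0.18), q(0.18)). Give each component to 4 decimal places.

-1.5420, -1.9842

Euler on (p,q): p_{n+1} = p_n + h·p', q_{n+1} = q_n + h·q'.
0.000000: (-1.200000, -1.900000); f=(-1.900000, -0.468000) → (-1.542000, -1.984240)
(p(0.18), q(0.18)) ≈ (-1.5420, -1.9842)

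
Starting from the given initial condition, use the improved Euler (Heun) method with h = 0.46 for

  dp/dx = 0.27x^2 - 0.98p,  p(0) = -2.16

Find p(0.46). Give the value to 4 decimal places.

-1.3926

Heun: k1 = f(x_n, p_n); k2 = f(x_n + h, p_n + h·k1); p_{n+1} = p_n + (h/2)·(k1 + k2).
x=0.000000, p=-2.160000:
  k1 = f(0.000000, -2.160000) = 2.116800
  k2 = f(0.460000, -1.186272) = 1.219679
  p ← -2.160000 + (0.46/2)·(2.116800 + 1.219679) = -1.392610
p(0.46) ≈ -1.3926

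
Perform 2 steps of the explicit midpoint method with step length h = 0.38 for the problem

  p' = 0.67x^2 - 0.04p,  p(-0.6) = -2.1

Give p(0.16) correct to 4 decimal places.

Midpoint: k1 = f(x_n, p_n); k2 = f(x_n + h/2, p_n + (h/2)·k1); p_{n+1} = p_n + h·k2.
x=-0.600000, p=-2.100000:
  k1 = f(-0.600000, -2.100000) = 0.325200
  k2 = f(-0.410000, -2.038212) = 0.194155
  p ← -2.100000 + 0.38·0.194155 = -2.026221
x=-0.220000, p=-2.026221:
  k1 = f(-0.220000, -2.026221) = 0.113477
  k2 = f(-0.030000, -2.004660) = 0.080789
  p ← -2.026221 + 0.38·0.080789 = -1.995521
p(0.16) ≈ -1.9955

-1.9955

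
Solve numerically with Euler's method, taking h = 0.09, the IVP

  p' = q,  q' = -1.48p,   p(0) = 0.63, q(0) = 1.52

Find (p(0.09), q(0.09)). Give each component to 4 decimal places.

Euler on (p,q): p_{n+1} = p_n + h·p', q_{n+1} = q_n + h·q'.
0.000000: (0.630000, 1.520000); f=(1.520000, -0.932400) → (0.766800, 1.436084)
(p(0.09), q(0.09)) ≈ (0.7668, 1.4361)

0.7668, 1.4361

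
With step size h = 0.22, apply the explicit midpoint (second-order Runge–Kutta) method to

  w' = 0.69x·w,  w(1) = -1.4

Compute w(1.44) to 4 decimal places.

Midpoint: k1 = f(x_n, w_n); k2 = f(x_n + h/2, w_n + (h/2)·k1); w_{n+1} = w_n + h·k2.
x=1.000000, w=-1.400000:
  k1 = f(1.000000, -1.400000) = -0.966000
  k2 = f(1.110000, -1.506260) = -1.153645
  w ← -1.400000 + 0.22·(-1.153645) = -1.653802
x=1.220000, w=-1.653802:
  k1 = f(1.220000, -1.653802) = -1.392170
  k2 = f(1.330000, -1.806941) = -1.658229
  w ← -1.653802 + 0.22·(-1.658229) = -2.018612
w(1.44) ≈ -2.0186

-2.0186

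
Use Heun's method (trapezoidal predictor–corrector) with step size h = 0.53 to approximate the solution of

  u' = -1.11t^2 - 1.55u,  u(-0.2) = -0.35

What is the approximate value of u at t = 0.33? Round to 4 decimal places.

-0.2147

Heun: k1 = f(t_n, u_n); k2 = f(t_n + h, u_n + h·k1); u_{n+1} = u_n + (h/2)·(k1 + k2).
t=-0.200000, u=-0.350000:
  k1 = f(-0.200000, -0.350000) = 0.498100
  k2 = f(0.330000, -0.086007) = 0.012432
  u ← -0.350000 + (0.53/2)·(0.498100 + 0.012432) = -0.214709
u(0.33) ≈ -0.2147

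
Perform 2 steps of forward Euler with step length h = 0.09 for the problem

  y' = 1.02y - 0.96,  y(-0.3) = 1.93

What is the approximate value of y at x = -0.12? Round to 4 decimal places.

Euler: y_{n+1} = y_n + h·f(x_n, y_n).
x=-0.300000, y=1.930000: f=1.008600 → y ← 1.930000 + 0.09·1.008600 = 2.020774
x=-0.210000, y=2.020774: f=1.101189 → y ← 2.020774 + 0.09·1.101189 = 2.119881
y(-0.12) ≈ 2.1199

2.1199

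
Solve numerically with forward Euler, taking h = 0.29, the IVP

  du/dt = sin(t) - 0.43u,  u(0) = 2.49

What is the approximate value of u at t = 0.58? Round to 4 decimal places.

1.9906

Euler: u_{n+1} = u_n + h·f(t_n, u_n).
t=0.000000, u=2.490000: f=-1.070700 → u ← 2.490000 + 0.29·(-1.070700) = 2.179497
t=0.290000, u=2.179497: f=-0.651231 → u ← 2.179497 + 0.29·(-0.651231) = 1.990640
u(0.58) ≈ 1.9906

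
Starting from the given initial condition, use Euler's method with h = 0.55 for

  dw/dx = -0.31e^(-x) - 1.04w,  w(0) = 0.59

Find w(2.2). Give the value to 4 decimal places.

-0.0686

Euler: w_{n+1} = w_n + h·f(x_n, w_n).
x=0.000000, w=0.590000: f=-0.923600 → w ← 0.590000 + 0.55·(-0.923600) = 0.082020
x=0.550000, w=0.082020: f=-0.264155 → w ← 0.082020 + 0.55·(-0.264155) = -0.063265
x=1.100000, w=-0.063265: f=-0.037394 → w ← -0.063265 + 0.55·(-0.037394) = -0.083832
x=1.650000, w=-0.083832: f=0.027650 → w ← -0.083832 + 0.55·0.027650 = -0.068625
w(2.2) ≈ -0.0686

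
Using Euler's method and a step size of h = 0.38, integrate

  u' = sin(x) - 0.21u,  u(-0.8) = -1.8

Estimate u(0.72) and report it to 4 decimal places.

Euler: u_{n+1} = u_n + h·f(x_n, u_n).
x=-0.800000, u=-1.800000: f=-0.339356 → u ← -1.800000 + 0.38·(-0.339356) = -1.928955
x=-0.420000, u=-1.928955: f=-0.002680 → u ← -1.928955 + 0.38·(-0.002680) = -1.929974
x=-0.040000, u=-1.929974: f=0.365305 → u ← -1.929974 + 0.38·0.365305 = -1.791158
x=0.340000, u=-1.791158: f=0.709630 → u ← -1.791158 + 0.38·0.709630 = -1.521498
u(0.72) ≈ -1.5215

-1.5215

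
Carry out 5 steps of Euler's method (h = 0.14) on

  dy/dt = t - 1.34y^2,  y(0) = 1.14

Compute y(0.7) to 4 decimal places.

Euler: y_{n+1} = y_n + h·f(t_n, y_n).
t=0.000000, y=1.140000: f=-1.741464 → y ← 1.140000 + 0.14·(-1.741464) = 0.896195
t=0.140000, y=0.896195: f=-0.936242 → y ← 0.896195 + 0.14·(-0.936242) = 0.765121
t=0.280000, y=0.765121: f=-0.504450 → y ← 0.765121 + 0.14·(-0.504450) = 0.694498
t=0.420000, y=0.694498: f=-0.226319 → y ← 0.694498 + 0.14·(-0.226319) = 0.662814
t=0.560000, y=0.662814: f=-0.028691 → y ← 0.662814 + 0.14·(-0.028691) = 0.658797
y(0.7) ≈ 0.6588

0.6588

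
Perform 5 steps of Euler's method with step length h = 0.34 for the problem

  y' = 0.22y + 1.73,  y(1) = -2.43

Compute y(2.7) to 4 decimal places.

-0.0702

Euler: y_{n+1} = y_n + h·f(s_n, y_n).
s=1.000000, y=-2.430000: f=1.195400 → y ← -2.430000 + 0.34·1.195400 = -2.023564
s=1.340000, y=-2.023564: f=1.284816 → y ← -2.023564 + 0.34·1.284816 = -1.586727
s=1.680000, y=-1.586727: f=1.380920 → y ← -1.586727 + 0.34·1.380920 = -1.117214
s=2.020000, y=-1.117214: f=1.484213 → y ← -1.117214 + 0.34·1.484213 = -0.612581
s=2.360000, y=-0.612581: f=1.595232 → y ← -0.612581 + 0.34·1.595232 = -0.070202
y(2.7) ≈ -0.0702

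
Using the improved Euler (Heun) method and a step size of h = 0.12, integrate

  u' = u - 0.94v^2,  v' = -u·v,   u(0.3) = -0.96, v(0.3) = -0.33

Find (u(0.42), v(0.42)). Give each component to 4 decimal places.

-1.0966, -0.3730

Heun on (u,v): k1 = f(s_n, state_n); k2 = f(s_n + h, state_n + h·k1); state_{n+1} = state_n + (h/2)·(k1 + k2).
0.300000: (-0.960000, -0.330000)
  k1 = (-1.062366, -0.316800)
  predictor → (-1.087484, -0.368016)
  k2 = (-1.214794, -0.400211)
  → (-1.096630, -0.373021)
(u(0.42), v(0.42)) ≈ (-1.0966, -0.3730)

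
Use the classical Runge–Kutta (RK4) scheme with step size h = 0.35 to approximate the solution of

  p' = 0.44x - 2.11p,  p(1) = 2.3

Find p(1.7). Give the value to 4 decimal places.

RK4: k1 = f(x_n, p_n); k2 = f(x_n + h/2, p_n + (h/2)·k1); k3 = f(x_n + h/2, p_n + (h/2)·k2); k4 = f(x_n + h, p_n + h·k3); p_{n+1} = p_n + (h/6)·(k1 + 2k2 + 2k3 + k4).
x=1.000000, p=2.300000:
  k1 = f(1.000000, 2.300000) = -4.413000
  k2 = f(1.175000, 1.527725) = -2.706500
  k3 = f(1.175000, 1.826363) = -3.336625
  k4 = f(1.350000, 1.132181) = -1.794902
  p ← 2.300000 + (0.35/6)·(k1 + 2k2 + 2k3 + k4) = 1.232841
x=1.350000, p=1.232841:
  k1 = f(1.350000, 1.232841) = -2.007295
  k2 = f(1.525000, 0.881565) = -1.189101
  k3 = f(1.525000, 1.024748) = -1.491219
  k4 = f(1.700000, 0.710914) = -0.752029
  p ← 1.232841 + (0.35/6)·(k1 + 2k2 + 2k3 + k4) = 0.759177
p(1.7) ≈ 0.7592

0.7592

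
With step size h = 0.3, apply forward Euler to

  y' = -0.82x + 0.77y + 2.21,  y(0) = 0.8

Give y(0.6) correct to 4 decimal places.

2.6176

Euler: y_{n+1} = y_n + h·f(x_n, y_n).
x=0.000000, y=0.800000: f=2.826000 → y ← 0.800000 + 0.3·2.826000 = 1.647800
x=0.300000, y=1.647800: f=3.232806 → y ← 1.647800 + 0.3·3.232806 = 2.617642
y(0.6) ≈ 2.6176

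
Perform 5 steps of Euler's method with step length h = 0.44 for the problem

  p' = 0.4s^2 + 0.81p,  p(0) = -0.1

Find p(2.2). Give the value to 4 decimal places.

Euler: p_{n+1} = p_n + h·f(s_n, p_n).
s=0.000000, p=-0.100000: f=-0.081000 → p ← -0.100000 + 0.44·(-0.081000) = -0.135640
s=0.440000, p=-0.135640: f=-0.032428 → p ← -0.135640 + 0.44·(-0.032428) = -0.149908
s=0.880000, p=-0.149908: f=0.188334 → p ← -0.149908 + 0.44·0.188334 = -0.067041
s=1.320000, p=-0.067041: f=0.642656 → p ← -0.067041 + 0.44·0.642656 = 0.215727
s=1.760000, p=0.215727: f=1.413779 → p ← 0.215727 + 0.44·1.413779 = 0.837790
p(2.2) ≈ 0.8378

0.8378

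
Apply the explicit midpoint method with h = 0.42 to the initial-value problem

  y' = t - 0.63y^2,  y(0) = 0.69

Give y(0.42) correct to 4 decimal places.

Midpoint: k1 = f(t_n, y_n); k2 = f(t_n + h/2, y_n + (h/2)·k1); y_{n+1} = y_n + h·k2.
t=0.000000, y=0.690000:
  k1 = f(0.000000, 0.690000) = -0.299943
  k2 = f(0.210000, 0.627012) = -0.037681
  y ← 0.690000 + 0.42·(-0.037681) = 0.674174
y(0.42) ≈ 0.6742

0.6742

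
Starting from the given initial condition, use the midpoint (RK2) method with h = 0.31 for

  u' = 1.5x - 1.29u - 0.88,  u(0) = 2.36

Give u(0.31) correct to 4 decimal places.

1.4588

Midpoint: k1 = f(x_n, u_n); k2 = f(x_n + h/2, u_n + (h/2)·k1); u_{n+1} = u_n + h·k2.
x=0.000000, u=2.360000:
  k1 = f(0.000000, 2.360000) = -3.924400
  k2 = f(0.155000, 1.751718) = -2.907216
  u ← 2.360000 + 0.31·(-2.907216) = 1.458763
u(0.31) ≈ 1.4588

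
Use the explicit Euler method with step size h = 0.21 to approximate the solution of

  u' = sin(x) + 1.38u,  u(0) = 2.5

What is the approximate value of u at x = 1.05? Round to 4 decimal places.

Euler: u_{n+1} = u_n + h·f(x_n, u_n).
x=0.000000, u=2.500000: f=3.450000 → u ← 2.500000 + 0.21·3.450000 = 3.224500
x=0.210000, u=3.224500: f=4.658270 → u ← 3.224500 + 0.21·4.658270 = 4.202737
x=0.420000, u=4.202737: f=6.207537 → u ← 4.202737 + 0.21·6.207537 = 5.506319
x=0.630000, u=5.506319: f=8.187866 → u ← 5.506319 + 0.21·8.187866 = 7.225771
x=0.840000, u=7.225771: f=10.716207 → u ← 7.225771 + 0.21·10.716207 = 9.476175
u(1.05) ≈ 9.4762

9.4762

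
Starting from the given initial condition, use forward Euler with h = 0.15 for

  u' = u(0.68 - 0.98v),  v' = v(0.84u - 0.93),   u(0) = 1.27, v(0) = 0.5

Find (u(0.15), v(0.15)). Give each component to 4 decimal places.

Euler on (u,v): u_{n+1} = u_n + h·u', v_{n+1} = v_n + h·v'.
0.000000: (1.270000, 0.500000); f=(0.241300, 0.068400) → (1.306195, 0.510260)
(u(0.15), v(0.15)) ≈ (1.3062, 0.5103)

1.3062, 0.5103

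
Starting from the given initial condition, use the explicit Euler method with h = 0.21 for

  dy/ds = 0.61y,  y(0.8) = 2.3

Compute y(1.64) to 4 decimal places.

Euler: y_{n+1} = y_n + h·f(s_n, y_n).
s=0.800000, y=2.300000: f=1.403000 → y ← 2.300000 + 0.21·1.403000 = 2.594630
s=1.010000, y=2.594630: f=1.582724 → y ← 2.594630 + 0.21·1.582724 = 2.927002
s=1.220000, y=2.927002: f=1.785471 → y ← 2.927002 + 0.21·1.785471 = 3.301951
s=1.430000, y=3.301951: f=2.014190 → y ← 3.301951 + 0.21·2.014190 = 3.724931
y(1.64) ≈ 3.7249

3.7249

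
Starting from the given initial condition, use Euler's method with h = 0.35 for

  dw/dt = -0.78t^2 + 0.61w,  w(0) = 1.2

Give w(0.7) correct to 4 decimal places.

Euler: w_{n+1} = w_n + h·f(t_n, w_n).
t=0.000000, w=1.200000: f=0.732000 → w ← 1.200000 + 0.35·0.732000 = 1.456200
t=0.350000, w=1.456200: f=0.792732 → w ← 1.456200 + 0.35·0.792732 = 1.733656
w(0.7) ≈ 1.7337

1.7337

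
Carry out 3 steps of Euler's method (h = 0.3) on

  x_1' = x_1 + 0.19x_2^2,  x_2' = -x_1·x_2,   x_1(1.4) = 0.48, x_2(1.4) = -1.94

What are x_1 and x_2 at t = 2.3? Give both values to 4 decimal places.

Euler on (x_1,x_2): x_1_{n+1} = x_1_n + h·x_1', x_2_{n+1} = x_2_n + h·x_2'.
1.400000: (0.480000, -1.940000); f=(1.195084, 0.931200) → (0.838525, -1.660640)
1.700000: (0.838525, -1.660640); f=(1.362493, 1.392488) → (1.247273, -1.242893)
2.000000: (1.247273, -1.242893); f=(1.540782, 1.550228) → (1.709508, -0.777825)
(x_1(2.3), x_2(2.3)) ≈ (1.7095, -0.7778)

1.7095, -0.7778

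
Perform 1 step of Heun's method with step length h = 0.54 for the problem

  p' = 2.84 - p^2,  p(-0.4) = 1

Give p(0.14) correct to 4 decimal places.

1.1905

Heun: k1 = f(s_n, p_n); k2 = f(s_n + h, p_n + h·k1); p_{n+1} = p_n + (h/2)·(k1 + k2).
s=-0.400000, p=1.000000:
  k1 = f(-0.400000, 1.000000) = 1.840000
  k2 = f(0.140000, 1.993600) = -1.134441
  p ← 1.000000 + (0.54/2)·(1.840000 + (-1.134441)) = 1.190501
p(0.14) ≈ 1.1905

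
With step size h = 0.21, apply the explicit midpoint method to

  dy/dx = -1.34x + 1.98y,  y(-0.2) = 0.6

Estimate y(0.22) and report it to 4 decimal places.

1.3788

Midpoint: k1 = f(x_n, y_n); k2 = f(x_n + h/2, y_n + (h/2)·k1); y_{n+1} = y_n + h·k2.
x=-0.200000, y=0.600000:
  k1 = f(-0.200000, 0.600000) = 1.456000
  k2 = f(-0.095000, 0.752880) = 1.618002
  y ← 0.600000 + 0.21·1.618002 = 0.939781
x=0.010000, y=0.939781:
  k1 = f(0.010000, 0.939781) = 1.847365
  k2 = f(0.115000, 1.133754) = 2.090733
  y ← 0.939781 + 0.21·2.090733 = 1.378834
y(0.22) ≈ 1.3788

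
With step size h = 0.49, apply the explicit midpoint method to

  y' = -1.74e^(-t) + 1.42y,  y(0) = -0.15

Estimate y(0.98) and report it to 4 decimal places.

Midpoint: k1 = f(t_n, y_n); k2 = f(t_n + h/2, y_n + (h/2)·k1); y_{n+1} = y_n + h·k2.
t=0.000000, y=-0.150000:
  k1 = f(0.000000, -0.150000) = -1.953000
  k2 = f(0.245000, -0.628485) = -2.254355
  y ← -0.150000 + 0.49·(-2.254355) = -1.254634
t=0.490000, y=-1.254634:
  k1 = f(0.490000, -1.254634) = -2.847550
  k2 = f(0.735000, -1.952283) = -3.606582
  y ← -1.254634 + 0.49·(-3.606582) = -3.021859
y(0.98) ≈ -3.0219

-3.0219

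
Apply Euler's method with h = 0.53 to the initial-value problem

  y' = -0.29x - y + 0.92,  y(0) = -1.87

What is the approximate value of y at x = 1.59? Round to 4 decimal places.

Euler: y_{n+1} = y_n + h·f(x_n, y_n).
x=0.000000, y=-1.870000: f=2.790000 → y ← -1.870000 + 0.53·2.790000 = -0.391300
x=0.530000, y=-0.391300: f=1.157600 → y ← -0.391300 + 0.53·1.157600 = 0.222228
x=1.060000, y=0.222228: f=0.390372 → y ← 0.222228 + 0.53·0.390372 = 0.429125
y(1.59) ≈ 0.4291

0.4291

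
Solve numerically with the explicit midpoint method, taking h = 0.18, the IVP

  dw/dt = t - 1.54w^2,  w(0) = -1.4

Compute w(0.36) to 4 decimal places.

-4.2644

Midpoint: k1 = f(t_n, w_n); k2 = f(t_n + h/2, w_n + (h/2)·k1); w_{n+1} = w_n + h·k2.
t=0.000000, w=-1.400000:
  k1 = f(0.000000, -1.400000) = -3.018400
  k2 = f(0.090000, -1.671656) = -4.213428
  w ← -1.400000 + 0.18·(-4.213428) = -2.158417
t=0.180000, w=-2.158417:
  k1 = f(0.180000, -2.158417) = -6.994497
  k2 = f(0.270000, -2.787922) = -11.699662
  w ← -2.158417 + 0.18·(-11.699662) = -4.264356
w(0.36) ≈ -4.2644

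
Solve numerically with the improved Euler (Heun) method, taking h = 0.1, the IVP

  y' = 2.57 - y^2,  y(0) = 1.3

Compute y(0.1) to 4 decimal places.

Heun: k1 = f(t_n, y_n); k2 = f(t_n + h, y_n + h·k1); y_{n+1} = y_n + (h/2)·(k1 + k2).
t=0.000000, y=1.300000:
  k1 = f(0.000000, 1.300000) = 0.880000
  k2 = f(0.100000, 1.388000) = 0.643456
  y ← 1.300000 + (0.1/2)·(0.880000 + 0.643456) = 1.376173
y(0.1) ≈ 1.3762

1.3762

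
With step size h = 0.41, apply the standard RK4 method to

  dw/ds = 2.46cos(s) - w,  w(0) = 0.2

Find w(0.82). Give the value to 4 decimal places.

RK4: k1 = f(s_n, w_n); k2 = f(s_n + h/2, w_n + (h/2)·k1); k3 = f(s_n + h/2, w_n + (h/2)·k2); k4 = f(s_n + h, w_n + h·k3); w_{n+1} = w_n + (h/6)·(k1 + 2k2 + 2k3 + k4).
s=0.000000, w=0.200000:
  k1 = f(0.000000, 0.200000) = 2.260000
  k2 = f(0.205000, 0.663300) = 1.745190
  k3 = f(0.205000, 0.557764) = 1.850726
  k4 = f(0.410000, 0.958798) = 1.297320
  w ← 0.200000 + (0.41/6)·(k1 + 2k2 + 2k3 + k4) = 0.934525
s=0.410000, w=0.934525:
  k1 = f(0.410000, 0.934525) = 1.321592
  k2 = f(0.615000, 1.205452) = 0.803811
  k3 = f(0.615000, 1.099307) = 0.909956
  k4 = f(0.820000, 1.307607) = 0.370657
  w ← 0.934525 + (0.41/6)·(k1 + 2k2 + 2k3 + k4) = 1.284377
w(0.82) ≈ 1.2844

1.2844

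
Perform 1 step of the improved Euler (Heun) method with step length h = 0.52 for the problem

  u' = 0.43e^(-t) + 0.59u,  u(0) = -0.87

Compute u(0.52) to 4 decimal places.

Heun: k1 = f(t_n, u_n); k2 = f(t_n + h, u_n + h·k1); u_{n+1} = u_n + (h/2)·(k1 + k2).
t=0.000000, u=-0.870000:
  k1 = f(0.000000, -0.870000) = -0.083300
  k2 = f(0.520000, -0.913316) = -0.283213
  u ← -0.870000 + (0.52/2)·(-0.083300 + (-0.283213)) = -0.965293
u(0.52) ≈ -0.9653

-0.9653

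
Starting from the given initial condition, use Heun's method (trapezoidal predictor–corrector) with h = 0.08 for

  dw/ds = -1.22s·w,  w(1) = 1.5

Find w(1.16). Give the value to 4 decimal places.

1.2154

Heun: k1 = f(s_n, w_n); k2 = f(s_n + h, w_n + h·k1); w_{n+1} = w_n + (h/2)·(k1 + k2).
s=1.000000, w=1.500000:
  k1 = f(1.000000, 1.500000) = -1.830000
  k2 = f(1.080000, 1.353600) = -1.783503
  w ← 1.500000 + (0.08/2)·(-1.830000 + (-1.783503)) = 1.355460
s=1.080000, w=1.355460:
  k1 = f(1.080000, 1.355460) = -1.785954
  k2 = f(1.160000, 1.212584) = -1.716048
  w ← 1.355460 + (0.08/2)·(-1.785954 + (-1.716048)) = 1.215380
w(1.16) ≈ 1.2154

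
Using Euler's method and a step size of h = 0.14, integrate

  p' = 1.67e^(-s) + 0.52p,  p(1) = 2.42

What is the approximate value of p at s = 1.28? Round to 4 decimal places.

Euler: p_{n+1} = p_n + h·f(s_n, p_n).
s=1.000000, p=2.420000: f=1.872759 → p ← 2.420000 + 0.14·1.872759 = 2.682186
s=1.140000, p=2.682186: f=1.928835 → p ← 2.682186 + 0.14·1.928835 = 2.952223
p(1.28) ≈ 2.9522

2.9522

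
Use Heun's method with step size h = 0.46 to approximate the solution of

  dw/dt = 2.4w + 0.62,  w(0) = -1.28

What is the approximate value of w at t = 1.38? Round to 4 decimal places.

-20.6689

Heun: k1 = f(t_n, w_n); k2 = f(t_n + h, w_n + h·k1); w_{n+1} = w_n + (h/2)·(k1 + k2).
t=0.000000, w=-1.280000:
  k1 = f(0.000000, -1.280000) = -2.452000
  k2 = f(0.460000, -2.407920) = -5.159008
  w ← -1.280000 + (0.46/2)·(-2.452000 + (-5.159008)) = -3.030532
t=0.460000, w=-3.030532:
  k1 = f(0.460000, -3.030532) = -6.653276
  k2 = f(0.920000, -6.091039) = -13.998494
  w ← -3.030532 + (0.46/2)·(-6.653276 + (-13.998494)) = -7.780439
t=0.920000, w=-7.780439:
  k1 = f(0.920000, -7.780439) = -18.053053
  k2 = f(1.380000, -16.084844) = -37.983624
  w ← -7.780439 + (0.46/2)·(-18.053053 + (-37.983624)) = -20.668875
w(1.38) ≈ -20.6689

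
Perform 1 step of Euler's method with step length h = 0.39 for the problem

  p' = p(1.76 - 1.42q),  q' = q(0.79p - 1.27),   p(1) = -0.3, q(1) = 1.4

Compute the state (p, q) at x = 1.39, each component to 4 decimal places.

-0.2733, 0.5772

Euler on (p,q): p_{n+1} = p_n + h·p', q_{n+1} = q_n + h·q'.
1.000000: (-0.300000, 1.400000); f=(0.068400, -2.109800) → (-0.273324, 0.577178)
(p(1.39), q(1.39)) ≈ (-0.2733, 0.5772)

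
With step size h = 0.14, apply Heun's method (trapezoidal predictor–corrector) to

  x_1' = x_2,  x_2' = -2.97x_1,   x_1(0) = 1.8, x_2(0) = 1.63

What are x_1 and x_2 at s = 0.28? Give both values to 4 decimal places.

Heun on (x_1,x_2): k1 = f(s_n, state_n); k2 = f(s_n + h, state_n + h·k1); state_{n+1} = state_n + (h/2)·(k1 + k2).
0.000000: (1.800000, 1.630000)
  k1 = (1.630000, -5.346000)
  predictor → (2.028200, 0.881560)
  k2 = (0.881560, -6.023754)
  → (1.975809, 0.834117)
0.140000: (1.975809, 0.834117)
  k1 = (0.834117, -5.868153)
  predictor → (2.092586, 0.012576)
  k2 = (0.012576, -6.214979)
  → (2.035078, -0.011702)
(x_1(0.28), x_2(0.28)) ≈ (2.0351, -0.0117)

2.0351, -0.0117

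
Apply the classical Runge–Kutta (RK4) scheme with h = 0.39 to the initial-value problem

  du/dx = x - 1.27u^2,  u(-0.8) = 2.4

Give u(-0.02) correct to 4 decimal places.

0.5355

RK4: k1 = f(x_n, u_n); k2 = f(x_n + h/2, u_n + (h/2)·k1); k3 = f(x_n + h/2, u_n + (h/2)·k2); k4 = f(x_n + h, u_n + h·k3); u_{n+1} = u_n + (h/6)·(k1 + 2k2 + 2k3 + k4).
x=-0.800000, u=2.400000:
  k1 = f(-0.800000, 2.400000) = -8.115200
  k2 = f(-0.605000, 0.817536) = -1.453824
  k3 = f(-0.605000, 2.116504) = -6.294080
  k4 = f(-0.410000, -0.054691) = -0.413799
  u ← 2.400000 + (0.39/6)·(k1 + 2k2 + 2k3 + k4) = 0.838388
x=-0.410000, u=0.838388:
  k1 = f(-0.410000, 0.838388) = -1.302675
  k2 = f(-0.215000, 0.584366) = -0.648684
  k3 = f(-0.215000, 0.711894) = -0.858627
  k4 = f(-0.020000, 0.503523) = -0.341990
  u ← 0.838388 + (0.39/6)·(k1 + 2k2 + 2k3 + k4) = 0.535534
u(-0.02) ≈ 0.5355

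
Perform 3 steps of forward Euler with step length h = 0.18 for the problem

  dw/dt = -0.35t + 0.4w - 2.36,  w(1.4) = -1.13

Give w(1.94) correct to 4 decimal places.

Euler: w_{n+1} = w_n + h·f(t_n, w_n).
t=1.400000, w=-1.130000: f=-3.302000 → w ← -1.130000 + 0.18·(-3.302000) = -1.724360
t=1.580000, w=-1.724360: f=-3.602744 → w ← -1.724360 + 0.18·(-3.602744) = -2.372854
t=1.760000, w=-2.372854: f=-3.925142 → w ← -2.372854 + 0.18·(-3.925142) = -3.079379
w(1.94) ≈ -3.0794

-3.0794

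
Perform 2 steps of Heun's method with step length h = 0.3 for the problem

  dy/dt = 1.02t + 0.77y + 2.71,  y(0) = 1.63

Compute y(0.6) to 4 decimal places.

4.8318

Heun: k1 = f(t_n, y_n); k2 = f(t_n + h, y_n + h·k1); y_{n+1} = y_n + (h/2)·(k1 + k2).
t=0.000000, y=1.630000:
  k1 = f(0.000000, 1.630000) = 3.965100
  k2 = f(0.300000, 2.819530) = 5.187038
  y ← 1.630000 + (0.3/2)·(3.965100 + 5.187038) = 3.002821
t=0.300000, y=3.002821:
  k1 = f(0.300000, 3.002821) = 5.328172
  k2 = f(0.600000, 4.601272) = 6.864980
  y ← 3.002821 + (0.3/2)·(5.328172 + 6.864980) = 4.831793
y(0.6) ≈ 4.8318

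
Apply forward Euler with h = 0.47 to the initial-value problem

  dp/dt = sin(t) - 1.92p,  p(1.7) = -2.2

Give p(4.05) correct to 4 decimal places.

Euler: p_{n+1} = p_n + h·f(t_n, p_n).
t=1.700000, p=-2.200000: f=5.215665 → p ← -2.200000 + 0.47·5.215665 = 0.251362
t=2.170000, p=0.251362: f=0.343169 → p ← 0.251362 + 0.47·0.343169 = 0.412652
t=2.640000, p=0.412652: f=-0.311469 → p ← 0.412652 + 0.47·(-0.311469) = 0.266261
t=3.110000, p=0.266261: f=-0.479635 → p ← 0.266261 + 0.47·(-0.479635) = 0.040833
t=3.580000, p=0.040833: f=-0.502898 → p ← 0.040833 + 0.47·(-0.502898) = -0.195529
p(4.05) ≈ -0.1955

-0.1955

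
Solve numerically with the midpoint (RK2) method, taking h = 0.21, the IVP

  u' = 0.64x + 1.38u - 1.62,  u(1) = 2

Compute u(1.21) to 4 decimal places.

Midpoint: k1 = f(x_n, u_n); k2 = f(x_n + h/2, u_n + (h/2)·k1); u_{n+1} = u_n + h·k2.
x=1.000000, u=2.000000:
  k1 = f(1.000000, 2.000000) = 1.780000
  k2 = f(1.105000, 2.186900) = 2.105122
  u ← 2.000000 + 0.21·2.105122 = 2.442076
u(1.21) ≈ 2.4421

2.4421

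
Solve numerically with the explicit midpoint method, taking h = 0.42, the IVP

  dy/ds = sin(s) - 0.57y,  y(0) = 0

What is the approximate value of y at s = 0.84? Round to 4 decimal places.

Midpoint: k1 = f(s_n, y_n); k2 = f(s_n + h/2, y_n + (h/2)·k1); y_{n+1} = y_n + h·k2.
s=0.000000, y=0.000000:
  k1 = f(0.000000, 0.000000) = 0.000000
  k2 = f(0.210000, 0.000000) = 0.208460
  y ← 0.000000 + 0.42·0.208460 = 0.087553
s=0.420000, y=0.087553:
  k1 = f(0.420000, 0.087553) = 0.357855
  k2 = f(0.630000, 0.162703) = 0.496404
  y ← 0.087553 + 0.42·0.496404 = 0.296043
y(0.84) ≈ 0.2960

0.2960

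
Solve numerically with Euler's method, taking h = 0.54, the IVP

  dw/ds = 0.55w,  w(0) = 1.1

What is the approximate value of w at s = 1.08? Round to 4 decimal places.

1.8504

Euler: w_{n+1} = w_n + h·f(s_n, w_n).
s=0.000000, w=1.100000: f=0.605000 → w ← 1.100000 + 0.54·0.605000 = 1.426700
s=0.540000, w=1.426700: f=0.784685 → w ← 1.426700 + 0.54·0.784685 = 1.850430
w(1.08) ≈ 1.8504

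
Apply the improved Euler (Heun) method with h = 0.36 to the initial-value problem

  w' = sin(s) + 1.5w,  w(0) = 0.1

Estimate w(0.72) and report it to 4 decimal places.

0.6074

Heun: k1 = f(s_n, w_n); k2 = f(s_n + h, w_n + h·k1); w_{n+1} = w_n + (h/2)·(k1 + k2).
s=0.000000, w=0.100000:
  k1 = f(0.000000, 0.100000) = 0.150000
  k2 = f(0.360000, 0.154000) = 0.583274
  w ← 0.100000 + (0.36/2)·(0.150000 + 0.583274) = 0.231989
s=0.360000, w=0.231989:
  k1 = f(0.360000, 0.231989) = 0.700258
  k2 = f(0.720000, 0.484082) = 1.385508
  w ← 0.231989 + (0.36/2)·(0.700258 + 1.385508) = 0.607427
w(0.72) ≈ 0.6074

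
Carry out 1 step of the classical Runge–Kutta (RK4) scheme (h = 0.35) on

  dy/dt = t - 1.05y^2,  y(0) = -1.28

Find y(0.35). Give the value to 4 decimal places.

-2.3047

RK4: k1 = f(t_n, y_n); k2 = f(t_n + h/2, y_n + (h/2)·k1); k3 = f(t_n + h/2, y_n + (h/2)·k2); k4 = f(t_n + h, y_n + h·k3); y_{n+1} = y_n + (h/6)·(k1 + 2k2 + 2k3 + k4).
t=0.000000, y=-1.280000:
  k1 = f(0.000000, -1.280000) = -1.720320
  k2 = f(0.175000, -1.581056) = -2.449725
  k3 = f(0.175000, -1.708702) = -2.890645
  k4 = f(0.350000, -2.291726) = -5.164608
  y ← -1.280000 + (0.35/6)·(k1 + 2k2 + 2k3 + k4) = -2.304664
y(0.35) ≈ -2.3047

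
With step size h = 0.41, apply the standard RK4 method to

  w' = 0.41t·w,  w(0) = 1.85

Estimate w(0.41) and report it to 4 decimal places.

RK4: k1 = f(t_n, w_n); k2 = f(t_n + h/2, w_n + (h/2)·k1); k3 = f(t_n + h/2, w_n + (h/2)·k2); k4 = f(t_n + h, w_n + h·k3); w_{n+1} = w_n + (h/6)·(k1 + 2k2 + 2k3 + k4).
t=0.000000, w=1.850000:
  k1 = f(0.000000, 1.850000) = 0.000000
  k2 = f(0.205000, 1.850000) = 0.155492
  k3 = f(0.205000, 1.881876) = 0.158172
  k4 = f(0.410000, 1.914850) = 0.321886
  w ← 1.850000 + (0.41/6)·(k1 + 2k2 + 2k3 + k4) = 1.914863
w(0.41) ≈ 1.9149

1.9149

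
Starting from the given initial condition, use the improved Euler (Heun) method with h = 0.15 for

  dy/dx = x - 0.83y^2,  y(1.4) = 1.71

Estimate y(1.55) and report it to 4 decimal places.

1.5985

Heun: k1 = f(x_n, y_n); k2 = f(x_n + h, y_n + h·k1); y_{n+1} = y_n + (h/2)·(k1 + k2).
x=1.400000, y=1.710000:
  k1 = f(1.400000, 1.710000) = -1.027003
  k2 = f(1.550000, 1.555950) = -0.459413
  y ← 1.710000 + (0.15/2)·(-1.027003 + (-0.459413)) = 1.598519
y(1.55) ≈ 1.5985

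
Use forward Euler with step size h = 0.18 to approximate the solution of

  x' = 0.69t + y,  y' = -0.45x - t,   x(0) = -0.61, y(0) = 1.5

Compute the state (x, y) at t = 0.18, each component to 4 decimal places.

Euler on (x,y): x_{n+1} = x_n + h·x', y_{n+1} = y_n + h·y'.
0.000000: (-0.610000, 1.500000); f=(1.500000, 0.274500) → (-0.340000, 1.549410)
(x(0.18), y(0.18)) ≈ (-0.3400, 1.5494)

-0.3400, 1.5494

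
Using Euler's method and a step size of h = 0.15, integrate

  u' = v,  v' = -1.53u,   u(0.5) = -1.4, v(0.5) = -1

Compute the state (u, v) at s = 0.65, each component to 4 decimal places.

-1.5500, -0.6787

Euler on (u,v): u_{n+1} = u_n + h·u', v_{n+1} = v_n + h·v'.
0.500000: (-1.400000, -1.000000); f=(-1.000000, 2.142000) → (-1.550000, -0.678700)
(u(0.65), v(0.65)) ≈ (-1.5500, -0.6787)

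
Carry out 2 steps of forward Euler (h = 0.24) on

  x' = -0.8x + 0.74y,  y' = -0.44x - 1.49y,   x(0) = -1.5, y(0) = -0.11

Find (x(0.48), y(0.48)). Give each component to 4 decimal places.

-0.9795, 0.1864

Euler on (x,y): x_{n+1} = x_n + h·x', y_{n+1} = y_n + h·y'.
0.000000: (-1.500000, -0.110000); f=(1.118600, 0.823900) → (-1.231536, 0.087736)
0.240000: (-1.231536, 0.087736); f=(1.050153, 0.411149) → (-0.979499, 0.186412)
(x(0.48), y(0.48)) ≈ (-0.9795, 0.1864)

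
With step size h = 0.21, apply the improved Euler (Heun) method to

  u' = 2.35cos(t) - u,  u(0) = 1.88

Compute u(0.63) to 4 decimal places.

2.0095

Heun: k1 = f(t_n, u_n); k2 = f(t_n + h, u_n + h·k1); u_{n+1} = u_n + (h/2)·(k1 + k2).
t=0.000000, u=1.880000:
  k1 = f(0.000000, 1.880000) = 0.470000
  k2 = f(0.210000, 1.978700) = 0.319673
  u ← 1.880000 + (0.21/2)·(0.470000 + 0.319673) = 1.962916
t=0.210000, u=1.962916:
  k1 = f(0.210000, 1.962916) = 0.335457
  k2 = f(0.420000, 2.033362) = 0.112397
  u ← 1.962916 + (0.21/2)·(0.335457 + 0.112397) = 2.009940
t=0.420000, u=2.009940:
  k1 = f(0.420000, 2.009940) = 0.135819
  k2 = f(0.630000, 2.038462) = -0.139598
  u ← 2.009940 + (0.21/2)·(0.135819 + (-0.139598)) = 2.009544
u(0.63) ≈ 2.0095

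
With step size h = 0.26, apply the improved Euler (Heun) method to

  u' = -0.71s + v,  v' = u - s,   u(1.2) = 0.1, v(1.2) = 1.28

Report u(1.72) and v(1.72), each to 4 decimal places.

0.0657, 0.5982

Heun on (u,v): k1 = f(s_n, state_n); k2 = f(s_n + h, state_n + h·k1); state_{n+1} = state_n + (h/2)·(k1 + k2).
1.200000: (0.100000, 1.280000)
  k1 = (0.428000, -1.100000)
  predictor → (0.211280, 0.994000)
  k2 = (-0.042600, -1.248720)
  → (0.150102, 0.974666)
1.460000: (0.150102, 0.974666)
  k1 = (-0.061934, -1.309898)
  predictor → (0.133999, 0.634093)
  k2 = (-0.587107, -1.586001)
  → (0.065727, 0.598200)
(u(1.72), v(1.72)) ≈ (0.0657, 0.5982)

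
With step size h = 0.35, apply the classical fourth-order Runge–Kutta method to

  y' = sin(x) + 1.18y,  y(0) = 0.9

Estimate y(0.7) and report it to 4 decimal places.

2.3726

RK4: k1 = f(x_n, y_n); k2 = f(x_n + h/2, y_n + (h/2)·k1); k3 = f(x_n + h/2, y_n + (h/2)·k2); k4 = f(x_n + h, y_n + h·k3); y_{n+1} = y_n + (h/6)·(k1 + 2k2 + 2k3 + k4).
x=0.000000, y=0.900000:
  k1 = f(0.000000, 0.900000) = 1.062000
  k2 = f(0.175000, 1.085850) = 1.455411
  k3 = f(0.175000, 1.154697) = 1.536651
  k4 = f(0.350000, 1.437828) = 2.039534
  y ← 0.900000 + (0.35/6)·(k1 + 2k2 + 2k3 + k4) = 1.429997
x=0.350000, y=1.429997:
  k1 = f(0.350000, 1.429997) = 2.030294
  k2 = f(0.525000, 1.785298) = 2.607865
  k3 = f(0.525000, 1.886373) = 2.727133
  k4 = f(0.700000, 2.384493) = 3.457920
  y ← 1.429997 + (0.35/6)·(k1 + 2k2 + 2k3 + k4) = 2.372559
y(0.7) ≈ 2.3726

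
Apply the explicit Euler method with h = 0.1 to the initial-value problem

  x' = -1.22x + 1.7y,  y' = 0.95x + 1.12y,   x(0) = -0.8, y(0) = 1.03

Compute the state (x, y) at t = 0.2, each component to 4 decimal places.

Euler on (x,y): x_{n+1} = x_n + h·x', y_{n+1} = y_n + h·y'.
0.000000: (-0.800000, 1.030000); f=(2.727000, 0.393600) → (-0.527300, 1.069360)
0.100000: (-0.527300, 1.069360); f=(2.461218, 0.696748) → (-0.281178, 1.139035)
(x(0.2), y(0.2)) ≈ (-0.2812, 1.1390)

-0.2812, 1.1390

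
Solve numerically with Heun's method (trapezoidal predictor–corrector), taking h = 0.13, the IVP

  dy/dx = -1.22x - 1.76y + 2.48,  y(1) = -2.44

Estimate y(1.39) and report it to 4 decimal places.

-0.9602

Heun: k1 = f(x_n, y_n); k2 = f(x_n + h, y_n + h·k1); y_{n+1} = y_n + (h/2)·(k1 + k2).
x=1.000000, y=-2.440000:
  k1 = f(1.000000, -2.440000) = 5.554400
  k2 = f(1.130000, -1.717928) = 4.124953
  y ← -2.440000 + (0.13/2)·(5.554400 + 4.124953) = -1.810842
x=1.130000, y=-1.810842:
  k1 = f(1.130000, -1.810842) = 4.288482
  k2 = f(1.260000, -1.253339) = 3.148677
  y ← -1.810842 + (0.13/2)·(4.288482 + 3.148677) = -1.327427
x=1.260000, y=-1.327427:
  k1 = f(1.260000, -1.327427) = 3.279071
  k2 = f(1.390000, -0.901147) = 2.370220
  y ← -1.327427 + (0.13/2)·(3.279071 + 2.370220) = -0.960223
y(1.39) ≈ -0.9602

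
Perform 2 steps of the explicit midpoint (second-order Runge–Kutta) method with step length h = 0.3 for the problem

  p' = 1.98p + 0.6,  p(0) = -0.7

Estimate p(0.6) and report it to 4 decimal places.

Midpoint: k1 = f(t_n, p_n); k2 = f(t_n + h/2, p_n + (h/2)·k1); p_{n+1} = p_n + h·k2.
t=0.000000, p=-0.700000:
  k1 = f(0.000000, -0.700000) = -0.786000
  k2 = f(0.150000, -0.817900) = -1.019442
  p ← -0.700000 + 0.3·(-1.019442) = -1.005833
t=0.300000, p=-1.005833:
  k1 = f(0.300000, -1.005833) = -1.391549
  k2 = f(0.450000, -1.214565) = -1.804838
  p ← -1.005833 + 0.3·(-1.804838) = -1.547284
p(0.6) ≈ -1.5473

-1.5473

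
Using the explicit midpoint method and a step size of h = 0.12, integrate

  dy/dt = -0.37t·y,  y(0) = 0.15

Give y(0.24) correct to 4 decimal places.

0.1484

Midpoint: k1 = f(t_n, y_n); k2 = f(t_n + h/2, y_n + (h/2)·k1); y_{n+1} = y_n + h·k2.
t=0.000000, y=0.150000:
  k1 = f(0.000000, 0.150000) = 0.000000
  k2 = f(0.060000, 0.150000) = -0.003330
  y ← 0.150000 + 0.12·(-0.003330) = 0.149600
t=0.120000, y=0.149600:
  k1 = f(0.120000, 0.149600) = -0.006642
  k2 = f(0.180000, 0.149202) = -0.009937
  y ← 0.149600 + 0.12·(-0.009937) = 0.148408
y(0.24) ≈ 0.1484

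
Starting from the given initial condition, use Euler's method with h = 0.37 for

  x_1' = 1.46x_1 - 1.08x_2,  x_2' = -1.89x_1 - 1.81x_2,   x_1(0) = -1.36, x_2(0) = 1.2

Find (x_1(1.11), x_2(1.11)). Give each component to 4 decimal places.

-7.8330, 3.8907

Euler on (x_1,x_2): x_1_{n+1} = x_1_n + h·x_1', x_2_{n+1} = x_2_n + h·x_2'.
0.000000: (-1.360000, 1.200000); f=(-3.281600, 0.398400) → (-2.574192, 1.347408)
0.370000: (-2.574192, 1.347408); f=(-5.213521, 2.426414) → (-4.503195, 2.245181)
0.740000: (-4.503195, 2.245181); f=(-8.999460, 4.447260) → (-7.832995, 3.890667)
(x_1(1.11), x_2(1.11)) ≈ (-7.8330, 3.8907)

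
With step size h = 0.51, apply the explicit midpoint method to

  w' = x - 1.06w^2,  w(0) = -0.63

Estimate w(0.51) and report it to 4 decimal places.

Midpoint: k1 = f(x_n, w_n); k2 = f(x_n + h/2, w_n + (h/2)·k1); w_{n+1} = w_n + h·k2.
x=0.000000, w=-0.630000:
  k1 = f(0.000000, -0.630000) = -0.420714
  k2 = f(0.255000, -0.737282) = -0.321200
  w ← -0.630000 + 0.51·(-0.321200) = -0.793812
w(0.51) ≈ -0.7938

-0.7938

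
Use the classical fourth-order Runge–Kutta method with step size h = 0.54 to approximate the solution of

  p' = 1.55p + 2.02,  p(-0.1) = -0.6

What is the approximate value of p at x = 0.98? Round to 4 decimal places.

RK4: k1 = f(x_n, p_n); k2 = f(x_n + h/2, p_n + (h/2)·k1); k3 = f(x_n + h/2, p_n + (h/2)·k2); k4 = f(x_n + h, p_n + h·k3); p_{n+1} = p_n + (h/6)·(k1 + 2k2 + 2k3 + k4).
x=-0.100000, p=-0.600000:
  k1 = f(-0.100000, -0.600000) = 1.090000
  k2 = f(0.170000, -0.305700) = 1.546165
  k3 = f(0.170000, -0.182535) = 1.737070
  k4 = f(0.440000, 0.338018) = 2.543928
  p ← -0.600000 + (0.54/6)·(k1 + 2k2 + 2k3 + k4) = 0.318036
x=0.440000, p=0.318036:
  k1 = f(0.440000, 0.318036) = 2.512955
  k2 = f(0.710000, 0.996534) = 3.564627
  k3 = f(0.710000, 1.280485) = 4.004752
  k4 = f(0.980000, 2.480602) = 5.864933
  p ← 0.318036 + (0.54/6)·(k1 + 2k2 + 2k3 + k4) = 2.434534
p(0.98) ≈ 2.4345

2.4345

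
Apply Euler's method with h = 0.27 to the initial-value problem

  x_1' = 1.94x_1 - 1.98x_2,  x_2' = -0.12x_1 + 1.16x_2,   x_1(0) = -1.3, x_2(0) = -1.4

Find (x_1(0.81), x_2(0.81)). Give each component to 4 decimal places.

Euler on (x_1,x_2): x_1_{n+1} = x_1_n + h·x_1', x_2_{n+1} = x_2_n + h·x_2'.
0.000000: (-1.300000, -1.400000); f=(0.250000, -1.468000) → (-1.232500, -1.796360)
0.270000: (-1.232500, -1.796360); f=(1.165743, -1.935878) → (-0.917749, -2.319047)
0.540000: (-0.917749, -2.319047); f=(2.811279, -2.579965) → (-0.158704, -3.015637)
(x_1(0.81), x_2(0.81)) ≈ (-0.1587, -3.0156)

-0.1587, -3.0156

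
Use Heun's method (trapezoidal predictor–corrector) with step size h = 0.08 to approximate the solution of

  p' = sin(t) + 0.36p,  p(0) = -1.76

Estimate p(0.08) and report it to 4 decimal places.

-1.8082

Heun: k1 = f(t_n, p_n); k2 = f(t_n + h, p_n + h·k1); p_{n+1} = p_n + (h/2)·(k1 + k2).
t=0.000000, p=-1.760000:
  k1 = f(0.000000, -1.760000) = -0.633600
  k2 = f(0.080000, -1.810688) = -0.571933
  p ← -1.760000 + (0.08/2)·(-0.633600 + (-0.571933)) = -1.808221
p(0.08) ≈ -1.8082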